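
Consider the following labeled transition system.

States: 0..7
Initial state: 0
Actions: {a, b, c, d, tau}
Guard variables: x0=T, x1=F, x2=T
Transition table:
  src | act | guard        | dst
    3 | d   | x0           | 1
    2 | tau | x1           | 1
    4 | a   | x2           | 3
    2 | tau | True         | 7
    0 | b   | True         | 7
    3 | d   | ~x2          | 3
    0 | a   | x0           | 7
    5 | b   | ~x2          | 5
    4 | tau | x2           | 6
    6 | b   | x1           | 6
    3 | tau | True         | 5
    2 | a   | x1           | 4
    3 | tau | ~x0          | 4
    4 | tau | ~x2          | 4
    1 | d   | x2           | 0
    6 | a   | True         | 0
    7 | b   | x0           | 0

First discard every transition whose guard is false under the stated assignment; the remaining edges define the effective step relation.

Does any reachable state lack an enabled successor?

Answer: DEADLOCK-FREE

Working:
R = {0,7}
  0: a→7  b→7  [deg 2]
  7: b→0  [deg 1]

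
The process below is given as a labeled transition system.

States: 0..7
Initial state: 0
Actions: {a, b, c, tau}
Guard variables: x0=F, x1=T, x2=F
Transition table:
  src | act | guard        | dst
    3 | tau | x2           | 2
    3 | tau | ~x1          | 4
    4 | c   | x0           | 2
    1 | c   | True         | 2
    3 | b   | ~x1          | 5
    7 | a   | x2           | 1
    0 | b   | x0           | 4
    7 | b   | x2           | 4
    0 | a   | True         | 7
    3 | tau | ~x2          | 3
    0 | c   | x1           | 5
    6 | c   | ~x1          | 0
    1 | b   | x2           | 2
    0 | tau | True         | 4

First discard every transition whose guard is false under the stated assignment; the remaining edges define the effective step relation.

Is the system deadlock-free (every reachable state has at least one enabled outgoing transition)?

R = {0,4,5,7}
  0: a→7  c→5  tau→4  [deg 3]
  4: ∅  [deadlock]
  5: ∅  [deadlock]
  7: ∅  [deadlock]
Path to 4: tau

Answer: DEADLOCK at state 4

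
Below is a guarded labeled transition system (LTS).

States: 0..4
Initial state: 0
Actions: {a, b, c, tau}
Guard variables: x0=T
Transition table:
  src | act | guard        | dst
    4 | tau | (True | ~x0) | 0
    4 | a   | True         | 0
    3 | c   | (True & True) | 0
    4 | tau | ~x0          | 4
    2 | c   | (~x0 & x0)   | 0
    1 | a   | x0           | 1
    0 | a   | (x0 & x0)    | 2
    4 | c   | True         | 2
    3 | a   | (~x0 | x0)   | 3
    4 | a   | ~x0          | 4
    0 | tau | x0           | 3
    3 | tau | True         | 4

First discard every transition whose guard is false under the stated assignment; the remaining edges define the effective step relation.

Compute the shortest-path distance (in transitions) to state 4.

Layered search for 4:
  depth 0: {0}
  depth 1: {2,3}
  depth 2: {4}
first hit 4 at d=2 via tau·tau

Answer: 2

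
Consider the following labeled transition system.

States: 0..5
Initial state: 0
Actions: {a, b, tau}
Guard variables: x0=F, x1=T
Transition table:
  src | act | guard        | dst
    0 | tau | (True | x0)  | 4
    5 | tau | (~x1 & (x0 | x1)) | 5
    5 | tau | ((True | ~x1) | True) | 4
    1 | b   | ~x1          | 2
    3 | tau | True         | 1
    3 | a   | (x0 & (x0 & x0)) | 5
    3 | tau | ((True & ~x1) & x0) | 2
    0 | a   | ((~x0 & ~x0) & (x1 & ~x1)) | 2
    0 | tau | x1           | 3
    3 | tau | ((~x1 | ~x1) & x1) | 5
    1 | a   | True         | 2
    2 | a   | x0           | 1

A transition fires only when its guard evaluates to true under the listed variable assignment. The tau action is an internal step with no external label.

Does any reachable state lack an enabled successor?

Reachable = {0,1,2,3,4}
  0: tau→3  tau→4  [deg 2]
  1: a→2  [deg 1]
  2: ∅  [no exit]
  3: tau→1  [deg 1]
  4: ∅  [no exit]
trace reaching 2: tau·tau·a

Answer: DEADLOCK at state 2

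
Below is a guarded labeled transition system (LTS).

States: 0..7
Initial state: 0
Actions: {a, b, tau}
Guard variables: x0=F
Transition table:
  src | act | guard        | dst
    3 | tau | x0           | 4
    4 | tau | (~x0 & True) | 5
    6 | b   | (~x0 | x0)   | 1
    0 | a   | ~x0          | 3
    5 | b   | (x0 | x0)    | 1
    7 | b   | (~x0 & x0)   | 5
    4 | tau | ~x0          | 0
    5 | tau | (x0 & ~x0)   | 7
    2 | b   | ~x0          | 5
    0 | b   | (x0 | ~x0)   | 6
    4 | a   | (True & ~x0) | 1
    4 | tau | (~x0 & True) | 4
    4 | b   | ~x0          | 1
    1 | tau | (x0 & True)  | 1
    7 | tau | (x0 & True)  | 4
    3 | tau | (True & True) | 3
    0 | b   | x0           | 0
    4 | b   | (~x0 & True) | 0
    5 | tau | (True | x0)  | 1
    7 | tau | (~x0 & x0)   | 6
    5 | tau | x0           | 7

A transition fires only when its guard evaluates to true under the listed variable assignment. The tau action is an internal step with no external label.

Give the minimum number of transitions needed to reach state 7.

Breadth-first toward 7:
  depth 0: {0}
  depth 1: {3,6}
  depth 2: {1}
7 never appears.

Answer: UNREACHABLE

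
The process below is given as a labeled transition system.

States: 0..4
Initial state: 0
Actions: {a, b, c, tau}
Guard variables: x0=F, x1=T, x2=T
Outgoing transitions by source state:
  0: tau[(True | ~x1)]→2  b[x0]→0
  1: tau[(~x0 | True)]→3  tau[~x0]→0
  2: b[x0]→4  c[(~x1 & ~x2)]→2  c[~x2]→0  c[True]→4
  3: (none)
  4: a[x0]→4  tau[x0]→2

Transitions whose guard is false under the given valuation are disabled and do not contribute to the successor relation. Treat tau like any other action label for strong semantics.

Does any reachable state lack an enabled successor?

Answer: DEADLOCK at state 4

Working:
Reach set: {0,2,4}
  0: tau→2  [1 exit(s)]
  2: c→4  [1 exit(s)]
  4: ∅  [deadlock]
Path to 4: tau·c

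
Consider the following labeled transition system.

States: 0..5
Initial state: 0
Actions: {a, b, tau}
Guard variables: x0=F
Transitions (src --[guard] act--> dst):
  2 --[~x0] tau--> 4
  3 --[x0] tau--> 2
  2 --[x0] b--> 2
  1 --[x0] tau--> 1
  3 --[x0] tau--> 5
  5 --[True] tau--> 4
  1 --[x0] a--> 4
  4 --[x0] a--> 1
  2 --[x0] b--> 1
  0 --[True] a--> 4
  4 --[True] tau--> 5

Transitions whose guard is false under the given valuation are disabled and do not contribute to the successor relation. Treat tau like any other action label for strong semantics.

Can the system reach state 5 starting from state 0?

After dropping false guards: 4 live edges.
depth 0: {0}
depth 1: {4}  now seen {0,4}
depth 2: {5}  now seen {0,4,5}
R = {0,4,5}
trace reaching 5: a·tau

Answer: REACHABLE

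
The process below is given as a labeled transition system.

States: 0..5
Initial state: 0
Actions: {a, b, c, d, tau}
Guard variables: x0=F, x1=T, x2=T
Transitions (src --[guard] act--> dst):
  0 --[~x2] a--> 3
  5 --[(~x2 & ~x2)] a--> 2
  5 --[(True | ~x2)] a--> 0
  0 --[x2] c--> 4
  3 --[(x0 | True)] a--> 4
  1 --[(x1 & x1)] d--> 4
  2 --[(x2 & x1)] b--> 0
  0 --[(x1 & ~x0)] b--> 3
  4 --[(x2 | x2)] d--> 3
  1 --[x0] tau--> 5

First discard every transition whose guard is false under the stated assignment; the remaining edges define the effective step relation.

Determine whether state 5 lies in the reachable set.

Answer: UNREACHABLE

Analysis:
7 transition(s) survive guard evaluation.
depth 0: {0}
depth 1: {3,4}  total {0,3,4}
R = {0,3,4}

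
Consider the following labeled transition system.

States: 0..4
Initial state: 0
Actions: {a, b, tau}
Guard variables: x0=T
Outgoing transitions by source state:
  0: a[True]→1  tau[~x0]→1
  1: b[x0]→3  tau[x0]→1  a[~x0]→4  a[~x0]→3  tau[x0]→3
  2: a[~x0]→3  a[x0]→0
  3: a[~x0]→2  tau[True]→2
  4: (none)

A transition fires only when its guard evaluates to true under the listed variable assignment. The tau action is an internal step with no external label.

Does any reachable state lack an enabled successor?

Answer: DEADLOCK-FREE

Trace:
Reach set: {0,1,2,3}
  0: a→1  [1 out]
  1: b→3  tau→1  tau→3  [3 out]
  2: a→0  [1 out]
  3: tau→2  [1 out]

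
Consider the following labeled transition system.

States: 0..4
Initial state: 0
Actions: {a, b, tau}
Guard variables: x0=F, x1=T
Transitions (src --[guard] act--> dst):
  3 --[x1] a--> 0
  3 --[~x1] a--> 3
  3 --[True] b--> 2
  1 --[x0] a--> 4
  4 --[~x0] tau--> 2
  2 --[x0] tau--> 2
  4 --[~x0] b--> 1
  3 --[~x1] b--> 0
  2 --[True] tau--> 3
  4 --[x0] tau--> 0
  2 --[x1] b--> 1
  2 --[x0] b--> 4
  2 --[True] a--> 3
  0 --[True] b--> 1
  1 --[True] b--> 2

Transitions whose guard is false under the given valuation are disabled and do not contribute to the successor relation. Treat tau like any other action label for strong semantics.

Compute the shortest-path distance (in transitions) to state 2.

BFS to 2:
  L0 = {0}
  L1 = {1}
  L2 = {2}
2 enters at depth 2; path b·b

Answer: 2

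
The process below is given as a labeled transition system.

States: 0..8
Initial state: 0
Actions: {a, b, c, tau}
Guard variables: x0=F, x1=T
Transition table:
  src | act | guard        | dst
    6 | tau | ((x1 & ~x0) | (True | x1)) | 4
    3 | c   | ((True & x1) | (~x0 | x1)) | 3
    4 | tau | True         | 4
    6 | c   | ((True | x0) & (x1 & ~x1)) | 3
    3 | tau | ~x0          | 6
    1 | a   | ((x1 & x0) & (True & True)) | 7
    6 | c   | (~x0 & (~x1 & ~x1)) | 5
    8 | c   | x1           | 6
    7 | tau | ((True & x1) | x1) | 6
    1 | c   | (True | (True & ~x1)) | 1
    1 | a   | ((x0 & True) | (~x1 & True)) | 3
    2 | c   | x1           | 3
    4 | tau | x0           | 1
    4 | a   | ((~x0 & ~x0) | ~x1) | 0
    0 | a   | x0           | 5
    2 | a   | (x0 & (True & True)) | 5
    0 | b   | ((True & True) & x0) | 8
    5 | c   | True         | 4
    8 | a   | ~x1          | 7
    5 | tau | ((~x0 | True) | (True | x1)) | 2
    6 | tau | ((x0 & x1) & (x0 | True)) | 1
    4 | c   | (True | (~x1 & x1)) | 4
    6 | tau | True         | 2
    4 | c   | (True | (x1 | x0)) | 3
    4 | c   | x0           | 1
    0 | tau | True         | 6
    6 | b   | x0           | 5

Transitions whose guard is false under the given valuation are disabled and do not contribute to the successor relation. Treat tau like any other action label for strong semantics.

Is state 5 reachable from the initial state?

15 transition(s) survive guard evaluation.
depth 0: {0}
depth 1: {6}  now seen {0,6}
depth 2: {2,4}  now seen {0,2,4,6}
depth 3: {3}  now seen {0,2,3,4,6}
Reachable = {0,2,3,4,6}

Answer: UNREACHABLE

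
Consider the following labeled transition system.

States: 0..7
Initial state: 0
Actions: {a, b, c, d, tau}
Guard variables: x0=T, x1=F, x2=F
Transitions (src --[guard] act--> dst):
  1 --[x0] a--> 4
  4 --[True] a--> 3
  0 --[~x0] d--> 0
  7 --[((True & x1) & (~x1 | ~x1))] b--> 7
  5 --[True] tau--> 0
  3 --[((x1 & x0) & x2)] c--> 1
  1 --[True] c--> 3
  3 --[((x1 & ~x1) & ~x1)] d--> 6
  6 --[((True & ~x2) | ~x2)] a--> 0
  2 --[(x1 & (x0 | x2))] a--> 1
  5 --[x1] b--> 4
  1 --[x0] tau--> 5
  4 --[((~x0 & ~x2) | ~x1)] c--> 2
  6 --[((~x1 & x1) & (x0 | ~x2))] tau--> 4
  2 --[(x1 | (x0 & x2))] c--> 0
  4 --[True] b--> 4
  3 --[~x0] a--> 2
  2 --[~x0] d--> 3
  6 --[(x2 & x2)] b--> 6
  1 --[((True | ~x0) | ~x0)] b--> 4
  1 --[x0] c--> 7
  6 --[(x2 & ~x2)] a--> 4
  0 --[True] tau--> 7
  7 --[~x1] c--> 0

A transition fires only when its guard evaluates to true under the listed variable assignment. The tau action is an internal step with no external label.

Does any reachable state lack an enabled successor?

R = {0,7}
  0: tau→7  [1 exit(s)]
  7: c→0  [1 exit(s)]

Answer: DEADLOCK-FREE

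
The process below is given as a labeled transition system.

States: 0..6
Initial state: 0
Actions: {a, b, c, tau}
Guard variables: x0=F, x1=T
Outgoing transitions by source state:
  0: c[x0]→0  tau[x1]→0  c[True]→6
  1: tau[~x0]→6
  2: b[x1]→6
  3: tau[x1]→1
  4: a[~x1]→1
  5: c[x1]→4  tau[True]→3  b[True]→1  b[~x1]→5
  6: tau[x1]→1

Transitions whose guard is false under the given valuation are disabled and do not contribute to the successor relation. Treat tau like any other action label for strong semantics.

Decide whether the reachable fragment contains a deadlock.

R = {0,1,6}
  0: c→6  tau→0  [2 out]
  1: tau→6  [1 out]
  6: tau→1  [1 out]

Answer: DEADLOCK-FREE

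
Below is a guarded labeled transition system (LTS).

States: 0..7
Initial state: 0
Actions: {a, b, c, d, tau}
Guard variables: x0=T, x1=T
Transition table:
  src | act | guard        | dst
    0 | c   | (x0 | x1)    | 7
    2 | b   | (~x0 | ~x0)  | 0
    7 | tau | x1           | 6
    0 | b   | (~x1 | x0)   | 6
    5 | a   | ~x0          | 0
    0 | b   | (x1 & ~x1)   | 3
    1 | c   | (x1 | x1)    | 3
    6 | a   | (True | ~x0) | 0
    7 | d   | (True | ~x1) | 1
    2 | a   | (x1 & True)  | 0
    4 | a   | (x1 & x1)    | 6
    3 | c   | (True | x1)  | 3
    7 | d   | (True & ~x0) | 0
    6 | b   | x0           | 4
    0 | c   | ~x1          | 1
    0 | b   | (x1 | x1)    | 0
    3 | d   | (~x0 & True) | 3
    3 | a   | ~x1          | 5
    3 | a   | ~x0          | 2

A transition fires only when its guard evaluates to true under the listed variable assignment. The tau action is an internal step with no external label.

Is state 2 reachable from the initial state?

Guard filter leaves 11 enabled edge(s).
depth 0: {0}
depth 1: {6,7}  cumulative {0,6,7}
depth 2: {1,4}  cumulative {0,1,4,6,7}
depth 3: {3}  cumulative {0,1,3,4,6,7}
Reach set: {0,1,3,4,6,7}

Answer: UNREACHABLE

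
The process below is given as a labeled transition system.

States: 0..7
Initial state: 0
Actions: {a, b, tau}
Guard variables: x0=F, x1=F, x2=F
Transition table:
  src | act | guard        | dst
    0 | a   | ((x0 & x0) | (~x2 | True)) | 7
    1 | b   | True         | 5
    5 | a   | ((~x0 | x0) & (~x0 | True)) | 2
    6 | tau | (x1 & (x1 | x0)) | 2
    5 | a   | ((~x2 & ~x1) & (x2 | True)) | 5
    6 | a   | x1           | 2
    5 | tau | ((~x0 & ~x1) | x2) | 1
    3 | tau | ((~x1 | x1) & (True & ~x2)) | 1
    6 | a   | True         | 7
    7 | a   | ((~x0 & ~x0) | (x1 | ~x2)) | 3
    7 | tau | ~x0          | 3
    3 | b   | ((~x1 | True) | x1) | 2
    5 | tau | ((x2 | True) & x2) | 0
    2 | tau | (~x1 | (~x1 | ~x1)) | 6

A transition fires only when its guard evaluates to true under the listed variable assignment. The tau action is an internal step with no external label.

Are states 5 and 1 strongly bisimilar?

Refine partition for ~:
  π0 = {{0,1,2,3,4,5,6,7}}
  π1 = {{0,6},{1},{2},{3},{4},{5,7}}
  π2 = {{0,6},{1},{2},{3},{4},{5},{7}}
7 equivalence class(es) (converged in 3)
[5]={5}  [1]={1}

Answer: NOT BISIMILAR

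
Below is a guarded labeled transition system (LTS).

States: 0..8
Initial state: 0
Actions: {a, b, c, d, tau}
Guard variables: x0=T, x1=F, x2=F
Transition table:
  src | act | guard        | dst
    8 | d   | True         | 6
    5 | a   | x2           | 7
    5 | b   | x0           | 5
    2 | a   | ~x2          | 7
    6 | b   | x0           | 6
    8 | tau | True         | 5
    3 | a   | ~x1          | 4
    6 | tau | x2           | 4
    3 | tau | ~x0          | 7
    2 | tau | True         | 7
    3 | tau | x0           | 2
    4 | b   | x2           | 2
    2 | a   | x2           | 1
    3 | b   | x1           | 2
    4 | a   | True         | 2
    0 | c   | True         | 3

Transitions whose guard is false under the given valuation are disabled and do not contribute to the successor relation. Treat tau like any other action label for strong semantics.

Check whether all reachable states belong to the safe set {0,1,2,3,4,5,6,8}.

Answer: INVARIANT VIOLATED at state 7

Working:
Safe = {0,1,2,3,4,5,6,8}
R = {0,2,3,4,7}
  0: ✓
  2: ✓
  3: ✓
  4: ✓
  7: ✗ unsafe
reach 7 via c·tau·a — violates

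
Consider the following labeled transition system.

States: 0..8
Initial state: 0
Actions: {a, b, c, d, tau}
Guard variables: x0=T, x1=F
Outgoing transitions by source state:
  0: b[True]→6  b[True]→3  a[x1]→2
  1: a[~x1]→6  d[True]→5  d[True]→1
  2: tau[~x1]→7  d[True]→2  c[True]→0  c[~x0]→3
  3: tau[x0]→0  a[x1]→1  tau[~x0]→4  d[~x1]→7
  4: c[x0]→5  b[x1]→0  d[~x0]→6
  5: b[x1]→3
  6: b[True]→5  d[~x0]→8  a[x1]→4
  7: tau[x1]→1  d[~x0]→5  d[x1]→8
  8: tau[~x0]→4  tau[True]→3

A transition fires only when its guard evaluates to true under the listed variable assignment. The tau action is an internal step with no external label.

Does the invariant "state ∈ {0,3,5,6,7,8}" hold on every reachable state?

Answer: INVARIANT HOLDS

Analysis:
Safe = {0,3,5,6,7,8}
R = {0,3,5,6,7}
  0: ok
  3: ok
  5: ok
  6: ok
  7: ok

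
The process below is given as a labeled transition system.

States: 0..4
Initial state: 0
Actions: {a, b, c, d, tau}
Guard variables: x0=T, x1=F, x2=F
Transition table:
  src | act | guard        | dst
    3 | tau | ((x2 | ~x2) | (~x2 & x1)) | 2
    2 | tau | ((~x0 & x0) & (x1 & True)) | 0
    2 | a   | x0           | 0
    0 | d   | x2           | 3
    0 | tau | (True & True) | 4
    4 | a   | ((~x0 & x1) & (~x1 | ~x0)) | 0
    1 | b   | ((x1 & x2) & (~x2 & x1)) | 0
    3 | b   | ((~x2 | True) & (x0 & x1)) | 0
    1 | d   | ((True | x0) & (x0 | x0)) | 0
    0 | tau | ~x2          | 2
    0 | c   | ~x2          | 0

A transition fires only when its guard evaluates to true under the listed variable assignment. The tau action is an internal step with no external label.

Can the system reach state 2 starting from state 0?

Answer: REACHABLE

Working:
6 transition(s) survive guard evaluation.
Layer 0: {0}
Layer 1: {2,4}  total {0,2,4}
R = {0,2,4}
trace reaching 2: tau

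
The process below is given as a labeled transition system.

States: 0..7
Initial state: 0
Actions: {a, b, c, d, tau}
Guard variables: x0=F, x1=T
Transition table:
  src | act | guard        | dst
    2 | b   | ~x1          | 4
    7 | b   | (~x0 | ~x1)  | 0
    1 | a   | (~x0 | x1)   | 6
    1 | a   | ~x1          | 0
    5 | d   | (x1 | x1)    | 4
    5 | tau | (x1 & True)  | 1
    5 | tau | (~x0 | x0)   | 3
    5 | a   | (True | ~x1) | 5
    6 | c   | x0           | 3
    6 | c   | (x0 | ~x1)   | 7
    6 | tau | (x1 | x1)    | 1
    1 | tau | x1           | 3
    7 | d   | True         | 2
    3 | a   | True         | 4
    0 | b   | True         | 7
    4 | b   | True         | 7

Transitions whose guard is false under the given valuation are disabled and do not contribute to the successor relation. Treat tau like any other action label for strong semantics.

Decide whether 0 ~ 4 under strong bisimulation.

Compute ~ classes (split until stable):
  P[0] = {{0,1,2,3,4,5,6,7}}
  P[1] = {{0,4},{1},{2},{3},{5},{6},{7}}
Fixed point at round 2; 7 class(es).
class of 0: {0,4}; class of 4: {0,4}

Answer: BISIMILAR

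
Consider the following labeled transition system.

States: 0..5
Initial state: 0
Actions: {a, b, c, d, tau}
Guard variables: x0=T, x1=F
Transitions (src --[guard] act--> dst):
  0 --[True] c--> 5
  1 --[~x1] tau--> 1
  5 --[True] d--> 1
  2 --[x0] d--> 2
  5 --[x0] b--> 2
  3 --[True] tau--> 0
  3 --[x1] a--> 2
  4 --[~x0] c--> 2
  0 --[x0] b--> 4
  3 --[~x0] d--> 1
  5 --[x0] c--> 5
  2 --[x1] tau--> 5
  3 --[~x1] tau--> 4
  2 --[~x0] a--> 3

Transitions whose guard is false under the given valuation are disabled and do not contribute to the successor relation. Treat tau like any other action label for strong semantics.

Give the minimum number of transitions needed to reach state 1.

Answer: 2

Trace:
Layered search for 1:
  Layer 0: {0}
  Layer 1: {4,5}
  Layer 2: {1,2}
first hit 1 at d=2 via c·d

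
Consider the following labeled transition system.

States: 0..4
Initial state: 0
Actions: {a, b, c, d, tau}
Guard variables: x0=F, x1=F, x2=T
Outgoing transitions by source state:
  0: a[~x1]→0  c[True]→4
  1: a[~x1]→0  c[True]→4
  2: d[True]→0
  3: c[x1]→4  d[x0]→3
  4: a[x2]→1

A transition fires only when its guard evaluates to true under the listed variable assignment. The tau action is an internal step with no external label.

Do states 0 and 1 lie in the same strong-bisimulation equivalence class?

Compute ~ classes (split until stable):
  round 0: {{0,1,2,3,4}}
  round 1: {{0,1},{2},{3},{4}}
stable after 2 split(s): 4 block(s)
class of 0: {0,1}; class of 1: {0,1}

Answer: BISIMILAR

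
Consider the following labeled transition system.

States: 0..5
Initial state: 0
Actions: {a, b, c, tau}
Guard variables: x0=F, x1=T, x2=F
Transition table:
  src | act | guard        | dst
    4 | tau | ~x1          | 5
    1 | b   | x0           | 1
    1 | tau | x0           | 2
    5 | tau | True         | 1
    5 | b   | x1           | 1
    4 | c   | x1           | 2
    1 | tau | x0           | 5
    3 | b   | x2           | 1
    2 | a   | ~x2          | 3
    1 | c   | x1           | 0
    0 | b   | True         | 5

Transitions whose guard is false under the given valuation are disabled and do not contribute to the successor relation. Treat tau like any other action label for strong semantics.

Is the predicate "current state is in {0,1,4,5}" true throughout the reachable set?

Answer: INVARIANT HOLDS

Analysis:
Allowed set {0,1,4,5}
Reach set: {0,1,5}
  0: ✓
  1: ✓
  5: ✓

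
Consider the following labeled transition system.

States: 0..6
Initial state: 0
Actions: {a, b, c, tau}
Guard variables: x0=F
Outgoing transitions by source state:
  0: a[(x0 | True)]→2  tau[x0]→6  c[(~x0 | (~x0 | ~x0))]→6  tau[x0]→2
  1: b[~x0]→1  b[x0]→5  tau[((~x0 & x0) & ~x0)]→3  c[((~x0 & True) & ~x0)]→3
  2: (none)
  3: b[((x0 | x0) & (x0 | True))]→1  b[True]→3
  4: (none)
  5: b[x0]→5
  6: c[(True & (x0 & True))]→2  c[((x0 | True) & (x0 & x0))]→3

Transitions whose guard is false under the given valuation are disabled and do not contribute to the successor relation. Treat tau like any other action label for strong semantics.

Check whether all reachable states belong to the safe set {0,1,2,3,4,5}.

Answer: INVARIANT VIOLATED at state 6

Trace:
Allowed set {0,1,2,3,4,5}
Reachable = {0,2,6}
  0: ok
  2: ok
  6: VIOLATES
witness against invariant: c → 6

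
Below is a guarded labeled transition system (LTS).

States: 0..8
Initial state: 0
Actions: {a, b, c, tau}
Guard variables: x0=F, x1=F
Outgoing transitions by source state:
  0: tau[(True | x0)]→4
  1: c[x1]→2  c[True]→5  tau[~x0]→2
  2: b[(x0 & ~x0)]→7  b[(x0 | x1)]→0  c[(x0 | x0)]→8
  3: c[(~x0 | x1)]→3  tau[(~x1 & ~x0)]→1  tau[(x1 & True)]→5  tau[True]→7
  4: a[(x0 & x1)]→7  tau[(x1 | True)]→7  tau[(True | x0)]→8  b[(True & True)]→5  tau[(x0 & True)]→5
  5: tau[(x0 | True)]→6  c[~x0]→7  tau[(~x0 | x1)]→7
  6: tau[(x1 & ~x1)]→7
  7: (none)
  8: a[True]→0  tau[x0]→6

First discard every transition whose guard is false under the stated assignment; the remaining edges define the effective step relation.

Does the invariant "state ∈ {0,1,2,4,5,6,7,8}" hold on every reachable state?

Inv-set: {0,1,2,4,5,6,7,8}
R = {0,4,5,6,7,8}
  0: ok
  4: ok
  5: ok
  6: ok
  7: ok
  8: ok

Answer: INVARIANT HOLDS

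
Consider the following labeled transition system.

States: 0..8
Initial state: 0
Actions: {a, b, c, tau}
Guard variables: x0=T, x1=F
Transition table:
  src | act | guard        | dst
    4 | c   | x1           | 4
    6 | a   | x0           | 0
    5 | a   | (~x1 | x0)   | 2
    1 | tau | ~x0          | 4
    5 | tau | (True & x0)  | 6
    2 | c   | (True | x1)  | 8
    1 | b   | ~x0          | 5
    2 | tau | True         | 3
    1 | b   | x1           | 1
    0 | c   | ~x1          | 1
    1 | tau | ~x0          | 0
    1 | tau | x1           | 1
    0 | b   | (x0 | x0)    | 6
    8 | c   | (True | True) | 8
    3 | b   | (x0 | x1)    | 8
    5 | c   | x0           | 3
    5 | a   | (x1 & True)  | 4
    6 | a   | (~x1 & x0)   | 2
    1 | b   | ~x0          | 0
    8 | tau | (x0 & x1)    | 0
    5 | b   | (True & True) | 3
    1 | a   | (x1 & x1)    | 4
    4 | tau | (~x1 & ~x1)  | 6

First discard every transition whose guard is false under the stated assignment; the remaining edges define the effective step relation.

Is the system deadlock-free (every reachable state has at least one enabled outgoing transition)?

Reach set: {0,1,2,3,6,8}
  0: b→6  c→1  [2 exit(s)]
  1: ∅  [deadlock]
  2: c→8  tau→3  [2 exit(s)]
  3: b→8  [1 exit(s)]
  6: a→0  a→2  [2 exit(s)]
  8: c→8  [1 exit(s)]
Path to 1: c

Answer: DEADLOCK at state 1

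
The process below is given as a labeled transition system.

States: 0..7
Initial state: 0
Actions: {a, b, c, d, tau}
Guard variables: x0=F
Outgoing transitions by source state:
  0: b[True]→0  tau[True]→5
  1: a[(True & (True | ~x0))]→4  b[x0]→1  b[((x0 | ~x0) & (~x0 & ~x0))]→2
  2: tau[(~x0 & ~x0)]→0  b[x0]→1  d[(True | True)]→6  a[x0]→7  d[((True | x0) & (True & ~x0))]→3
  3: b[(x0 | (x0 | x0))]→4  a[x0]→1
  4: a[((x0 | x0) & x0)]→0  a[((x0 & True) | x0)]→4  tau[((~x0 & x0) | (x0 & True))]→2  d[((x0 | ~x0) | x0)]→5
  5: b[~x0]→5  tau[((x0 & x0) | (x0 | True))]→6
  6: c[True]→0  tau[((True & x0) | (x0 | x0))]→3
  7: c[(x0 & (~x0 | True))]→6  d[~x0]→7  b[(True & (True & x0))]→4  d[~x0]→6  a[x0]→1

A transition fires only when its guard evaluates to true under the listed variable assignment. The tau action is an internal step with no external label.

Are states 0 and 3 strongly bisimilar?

Compute ~ classes (split until stable):
  π0 = {{0,1,2,3,4,5,6,7}}
  π1 = {{0,5},{1},{2},{3},{4,7},{6}}
  π2 = {{0},{1},{2},{3},{4},{5},{6},{7}}
stable after 3 split(s): 8 block(s)
class of 0: {0}; class of 3: {3}

Answer: NOT BISIMILAR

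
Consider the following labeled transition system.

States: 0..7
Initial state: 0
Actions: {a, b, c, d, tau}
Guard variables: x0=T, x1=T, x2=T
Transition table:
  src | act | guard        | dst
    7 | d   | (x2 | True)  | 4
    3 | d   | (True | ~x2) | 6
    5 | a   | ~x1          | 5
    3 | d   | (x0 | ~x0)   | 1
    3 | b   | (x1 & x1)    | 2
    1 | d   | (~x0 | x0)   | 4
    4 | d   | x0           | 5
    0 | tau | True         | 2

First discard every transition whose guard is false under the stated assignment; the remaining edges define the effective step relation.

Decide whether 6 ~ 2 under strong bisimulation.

Refine partition for ~:
  P[0] = {{0,1,2,3,4,5,6,7}}
  P[1] = {{0},{1,4,7},{2,5,6},{3}}
  P[2] = {{0},{1,7},{2,5,6},{3},{4}}
Fixed point at round 3; 5 class(es).
class of 6: {2,5,6}; class of 2: {2,5,6}

Answer: BISIMILAR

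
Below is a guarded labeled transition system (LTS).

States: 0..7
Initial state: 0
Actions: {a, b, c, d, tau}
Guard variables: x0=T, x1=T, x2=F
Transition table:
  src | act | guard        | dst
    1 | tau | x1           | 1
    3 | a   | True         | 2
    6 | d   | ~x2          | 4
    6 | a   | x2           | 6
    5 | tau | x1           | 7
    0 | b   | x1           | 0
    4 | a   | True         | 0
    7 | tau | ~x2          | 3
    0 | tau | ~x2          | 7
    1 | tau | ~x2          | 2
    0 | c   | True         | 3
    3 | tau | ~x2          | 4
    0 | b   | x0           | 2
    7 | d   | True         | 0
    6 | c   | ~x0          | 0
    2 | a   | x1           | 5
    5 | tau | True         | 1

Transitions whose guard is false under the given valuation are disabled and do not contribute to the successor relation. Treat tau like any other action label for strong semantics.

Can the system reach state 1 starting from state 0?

Answer: REACHABLE

Analysis:
Guard filter leaves 15 enabled edge(s).
Layer 0: {0}
Layer 1: {2,3,7}  cumulative {0,2,3,7}
Layer 2: {4,5}  cumulative {0,2,3,4,5,7}
Layer 3: {1}  cumulative {0,1,2,3,4,5,7}
R = {0,1,2,3,4,5,7}
Path to 1: b·a·tau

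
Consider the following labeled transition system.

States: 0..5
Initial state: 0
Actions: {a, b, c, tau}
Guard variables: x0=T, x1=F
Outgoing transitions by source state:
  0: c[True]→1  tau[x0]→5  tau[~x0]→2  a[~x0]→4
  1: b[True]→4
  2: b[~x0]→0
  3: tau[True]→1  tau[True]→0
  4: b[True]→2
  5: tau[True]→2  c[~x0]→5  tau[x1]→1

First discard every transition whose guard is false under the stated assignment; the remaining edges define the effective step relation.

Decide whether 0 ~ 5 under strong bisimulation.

Answer: NOT BISIMILAR

Working:
Bisimulation quotient by refinement:
  π0 = {{0,1,2,3,4,5}}
  π1 = {{0},{1,4},{2},{3,5}}
  π2 = {{0},{1},{2},{3},{4},{5}}
Fixed point at round 3; 6 class(es).
0∈{0}, 5∈{5}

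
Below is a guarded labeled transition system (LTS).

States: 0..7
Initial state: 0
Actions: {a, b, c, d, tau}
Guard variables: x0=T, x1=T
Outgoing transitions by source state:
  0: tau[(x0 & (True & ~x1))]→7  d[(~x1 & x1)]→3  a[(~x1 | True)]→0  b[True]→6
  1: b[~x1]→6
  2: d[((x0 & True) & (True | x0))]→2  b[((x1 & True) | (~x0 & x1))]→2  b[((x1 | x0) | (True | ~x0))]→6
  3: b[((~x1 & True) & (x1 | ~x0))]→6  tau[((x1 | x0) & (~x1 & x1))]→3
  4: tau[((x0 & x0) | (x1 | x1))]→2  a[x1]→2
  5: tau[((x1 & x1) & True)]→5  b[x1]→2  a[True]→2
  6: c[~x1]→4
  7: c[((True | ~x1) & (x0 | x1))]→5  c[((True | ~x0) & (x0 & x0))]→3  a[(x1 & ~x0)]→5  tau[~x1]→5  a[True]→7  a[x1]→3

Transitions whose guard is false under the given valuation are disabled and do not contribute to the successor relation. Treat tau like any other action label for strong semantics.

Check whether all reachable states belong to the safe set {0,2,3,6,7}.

Inv-set: {0,2,3,6,7}
Reach set: {0,6}
  0: safe
  6: safe

Answer: INVARIANT HOLDS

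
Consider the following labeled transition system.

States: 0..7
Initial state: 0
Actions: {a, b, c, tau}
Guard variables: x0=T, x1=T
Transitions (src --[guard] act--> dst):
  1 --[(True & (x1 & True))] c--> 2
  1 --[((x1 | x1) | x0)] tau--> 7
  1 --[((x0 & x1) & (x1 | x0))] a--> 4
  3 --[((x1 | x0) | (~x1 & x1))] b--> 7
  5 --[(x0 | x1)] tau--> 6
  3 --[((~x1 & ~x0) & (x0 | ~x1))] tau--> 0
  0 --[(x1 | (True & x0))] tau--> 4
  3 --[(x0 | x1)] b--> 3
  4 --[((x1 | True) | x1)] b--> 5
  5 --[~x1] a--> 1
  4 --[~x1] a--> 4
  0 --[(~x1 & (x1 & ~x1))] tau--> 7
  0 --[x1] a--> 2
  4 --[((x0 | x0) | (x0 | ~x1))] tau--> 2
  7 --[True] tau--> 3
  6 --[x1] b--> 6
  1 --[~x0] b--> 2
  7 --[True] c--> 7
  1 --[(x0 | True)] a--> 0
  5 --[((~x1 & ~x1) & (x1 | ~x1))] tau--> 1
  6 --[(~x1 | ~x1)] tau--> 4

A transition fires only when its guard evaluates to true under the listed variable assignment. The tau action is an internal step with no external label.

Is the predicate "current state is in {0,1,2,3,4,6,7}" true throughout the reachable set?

Answer: INVARIANT VIOLATED at state 5

Analysis:
Allowed set {0,1,2,3,4,6,7}
Reach set: {0,2,4,5,6}
  0: ok
  2: ok
  4: ok
  5: outside
  6: ok
witness against invariant: tau·b → 5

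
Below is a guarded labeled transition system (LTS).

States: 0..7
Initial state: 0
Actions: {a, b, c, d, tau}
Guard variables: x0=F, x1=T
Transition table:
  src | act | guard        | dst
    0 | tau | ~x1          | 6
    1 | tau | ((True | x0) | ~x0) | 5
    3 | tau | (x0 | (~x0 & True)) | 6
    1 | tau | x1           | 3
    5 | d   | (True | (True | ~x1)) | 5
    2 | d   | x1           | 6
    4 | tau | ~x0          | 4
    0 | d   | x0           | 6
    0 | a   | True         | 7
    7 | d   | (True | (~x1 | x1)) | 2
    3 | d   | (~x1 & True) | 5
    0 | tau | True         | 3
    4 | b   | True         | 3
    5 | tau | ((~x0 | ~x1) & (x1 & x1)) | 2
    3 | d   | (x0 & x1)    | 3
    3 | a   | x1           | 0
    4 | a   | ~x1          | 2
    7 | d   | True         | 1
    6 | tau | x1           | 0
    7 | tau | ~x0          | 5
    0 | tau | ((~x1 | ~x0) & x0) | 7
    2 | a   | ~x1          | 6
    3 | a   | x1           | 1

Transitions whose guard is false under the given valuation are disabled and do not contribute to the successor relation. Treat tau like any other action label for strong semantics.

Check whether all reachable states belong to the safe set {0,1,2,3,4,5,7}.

Answer: INVARIANT VIOLATED at state 6

Trace:
Inv-set: {0,1,2,3,4,5,7}
R = {0,1,2,3,5,6,7}
  0: safe
  1: safe
  2: safe
  3: safe
  5: safe
  6: ✗ unsafe
  7: safe
witness against invariant: tau·tau → 6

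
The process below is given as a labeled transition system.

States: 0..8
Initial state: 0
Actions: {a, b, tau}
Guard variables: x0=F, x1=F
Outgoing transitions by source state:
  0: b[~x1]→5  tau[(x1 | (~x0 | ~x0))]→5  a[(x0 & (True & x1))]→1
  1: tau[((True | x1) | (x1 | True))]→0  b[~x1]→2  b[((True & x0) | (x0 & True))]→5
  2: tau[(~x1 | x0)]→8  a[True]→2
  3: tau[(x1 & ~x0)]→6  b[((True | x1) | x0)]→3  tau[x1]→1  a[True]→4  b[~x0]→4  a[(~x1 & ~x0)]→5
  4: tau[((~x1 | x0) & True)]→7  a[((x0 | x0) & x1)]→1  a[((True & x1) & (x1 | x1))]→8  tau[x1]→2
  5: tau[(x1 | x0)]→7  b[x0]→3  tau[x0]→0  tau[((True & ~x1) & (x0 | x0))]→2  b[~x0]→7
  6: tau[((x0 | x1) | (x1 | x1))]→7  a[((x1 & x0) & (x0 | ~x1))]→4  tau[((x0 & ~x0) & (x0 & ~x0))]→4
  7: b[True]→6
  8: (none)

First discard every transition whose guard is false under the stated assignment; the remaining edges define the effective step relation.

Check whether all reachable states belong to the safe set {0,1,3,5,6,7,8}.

Allowed set {0,1,3,5,6,7,8}
Reach set: {0,5,6,7}
  0: ok
  5: ok
  6: ok
  7: ok

Answer: INVARIANT HOLDS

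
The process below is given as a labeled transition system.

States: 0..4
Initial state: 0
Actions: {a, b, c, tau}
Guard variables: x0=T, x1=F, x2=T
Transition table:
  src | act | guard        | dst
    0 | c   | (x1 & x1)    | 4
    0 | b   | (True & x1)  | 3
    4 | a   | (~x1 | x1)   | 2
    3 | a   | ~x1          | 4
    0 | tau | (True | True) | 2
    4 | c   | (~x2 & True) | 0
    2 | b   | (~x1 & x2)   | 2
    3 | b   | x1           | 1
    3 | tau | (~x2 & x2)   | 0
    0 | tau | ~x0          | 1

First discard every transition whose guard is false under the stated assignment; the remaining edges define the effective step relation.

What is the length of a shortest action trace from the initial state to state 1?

Breadth-first toward 1:
  L0 = {0}
  L1 = {2}
1 never appears.

Answer: UNREACHABLE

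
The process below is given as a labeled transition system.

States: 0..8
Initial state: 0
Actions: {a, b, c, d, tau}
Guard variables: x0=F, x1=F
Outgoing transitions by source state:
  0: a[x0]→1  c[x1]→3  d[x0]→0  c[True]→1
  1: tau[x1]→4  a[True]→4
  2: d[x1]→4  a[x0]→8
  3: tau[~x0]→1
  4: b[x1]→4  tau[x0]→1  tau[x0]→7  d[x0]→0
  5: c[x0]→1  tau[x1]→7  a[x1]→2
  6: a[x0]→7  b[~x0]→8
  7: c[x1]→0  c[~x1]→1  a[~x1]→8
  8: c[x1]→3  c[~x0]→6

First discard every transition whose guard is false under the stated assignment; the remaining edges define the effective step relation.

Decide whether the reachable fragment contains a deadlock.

Answer: DEADLOCK at state 4

Working:
R = {0,1,4}
  0: c→1  [deg 1]
  1: a→4  [deg 1]
  4: ∅  [STUCK]
Path to 4: c·a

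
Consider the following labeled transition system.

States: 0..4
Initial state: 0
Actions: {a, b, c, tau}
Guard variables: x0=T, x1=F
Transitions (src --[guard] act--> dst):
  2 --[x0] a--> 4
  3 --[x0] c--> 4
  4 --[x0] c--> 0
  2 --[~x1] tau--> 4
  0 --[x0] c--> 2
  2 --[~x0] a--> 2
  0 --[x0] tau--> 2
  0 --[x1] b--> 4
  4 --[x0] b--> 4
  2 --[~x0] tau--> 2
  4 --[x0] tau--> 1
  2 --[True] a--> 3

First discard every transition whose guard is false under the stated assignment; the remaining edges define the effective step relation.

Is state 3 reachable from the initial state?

Answer: REACHABLE

Working:
Guard filter leaves 9 enabled edge(s).
Layer 0: {0}
Layer 1: {2}  total {0,2}
Layer 2: {3,4}  total {0,2,3,4}
Layer 3: {1}  total {0,1,2,3,4}
Reachable = {0,1,2,3,4}
witness 3: c·a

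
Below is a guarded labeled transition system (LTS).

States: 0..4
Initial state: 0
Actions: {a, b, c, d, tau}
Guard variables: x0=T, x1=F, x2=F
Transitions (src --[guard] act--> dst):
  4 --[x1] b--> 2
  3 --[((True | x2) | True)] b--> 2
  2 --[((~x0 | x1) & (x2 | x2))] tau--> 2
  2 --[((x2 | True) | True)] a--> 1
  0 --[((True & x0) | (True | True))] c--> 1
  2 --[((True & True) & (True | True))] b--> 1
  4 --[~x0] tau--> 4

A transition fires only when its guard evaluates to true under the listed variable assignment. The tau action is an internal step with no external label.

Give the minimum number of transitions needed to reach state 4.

BFS to 4:
  depth 0: {0}
  depth 1: {1}
4 never appears.

Answer: UNREACHABLE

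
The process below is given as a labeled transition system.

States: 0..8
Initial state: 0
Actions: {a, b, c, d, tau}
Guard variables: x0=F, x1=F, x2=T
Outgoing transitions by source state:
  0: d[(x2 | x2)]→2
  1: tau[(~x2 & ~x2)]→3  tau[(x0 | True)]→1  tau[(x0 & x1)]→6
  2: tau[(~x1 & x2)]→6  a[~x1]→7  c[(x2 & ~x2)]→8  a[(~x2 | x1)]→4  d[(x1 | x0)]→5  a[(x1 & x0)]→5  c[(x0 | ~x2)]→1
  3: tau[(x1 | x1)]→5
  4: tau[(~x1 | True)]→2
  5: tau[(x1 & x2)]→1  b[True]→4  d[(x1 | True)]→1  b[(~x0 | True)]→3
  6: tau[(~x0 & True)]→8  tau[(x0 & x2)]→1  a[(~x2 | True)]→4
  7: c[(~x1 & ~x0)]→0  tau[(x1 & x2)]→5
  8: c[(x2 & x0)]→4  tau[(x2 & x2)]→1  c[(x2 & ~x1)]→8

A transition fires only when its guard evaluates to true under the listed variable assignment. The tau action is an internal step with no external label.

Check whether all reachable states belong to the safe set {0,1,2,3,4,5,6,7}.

Safe = {0,1,2,3,4,5,6,7}
Reachable = {0,1,2,4,6,7,8}
  0: ✓
  1: ✓
  2: ✓
  4: ✓
  6: ✓
  7: ✓
  8: ✗ unsafe
counterexample path to 8: d·tau·tau

Answer: INVARIANT VIOLATED at state 8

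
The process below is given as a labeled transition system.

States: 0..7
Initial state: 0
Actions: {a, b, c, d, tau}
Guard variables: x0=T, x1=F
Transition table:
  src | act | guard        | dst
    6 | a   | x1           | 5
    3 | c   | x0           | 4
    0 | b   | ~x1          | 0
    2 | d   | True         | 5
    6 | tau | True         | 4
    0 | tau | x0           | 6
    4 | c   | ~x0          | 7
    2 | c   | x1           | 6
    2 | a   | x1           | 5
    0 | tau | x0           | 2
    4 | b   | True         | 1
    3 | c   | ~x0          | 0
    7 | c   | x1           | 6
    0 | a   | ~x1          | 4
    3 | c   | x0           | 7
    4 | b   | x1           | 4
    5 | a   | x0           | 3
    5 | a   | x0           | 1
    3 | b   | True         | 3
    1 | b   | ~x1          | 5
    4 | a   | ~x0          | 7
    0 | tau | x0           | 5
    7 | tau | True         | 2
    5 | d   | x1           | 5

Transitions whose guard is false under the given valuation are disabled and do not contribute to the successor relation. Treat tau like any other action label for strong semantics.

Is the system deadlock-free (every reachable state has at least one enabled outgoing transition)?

R = {0,1,2,3,4,5,6,7}
  0: a→4  b→0  tau→2  tau→5  tau→6  [deg 5]
  1: b→5  [deg 1]
  2: d→5  [deg 1]
  3: b→3  c→4  c→7  [deg 3]
  4: b→1  [deg 1]
  5: a→1  a→3  [deg 2]
  6: tau→4  [deg 1]
  7: tau→2  [deg 1]

Answer: DEADLOCK-FREE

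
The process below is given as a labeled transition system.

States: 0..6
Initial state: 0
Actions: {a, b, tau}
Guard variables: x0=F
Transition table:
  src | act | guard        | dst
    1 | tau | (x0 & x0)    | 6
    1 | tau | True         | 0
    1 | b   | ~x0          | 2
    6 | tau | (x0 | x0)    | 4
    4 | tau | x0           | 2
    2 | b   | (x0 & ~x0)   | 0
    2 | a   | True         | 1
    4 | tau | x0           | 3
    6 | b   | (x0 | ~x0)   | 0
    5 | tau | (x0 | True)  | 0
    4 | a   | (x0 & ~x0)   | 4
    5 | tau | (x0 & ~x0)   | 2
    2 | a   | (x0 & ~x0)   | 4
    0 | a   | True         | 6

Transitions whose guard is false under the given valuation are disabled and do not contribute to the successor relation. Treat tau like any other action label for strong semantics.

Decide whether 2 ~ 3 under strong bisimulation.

Answer: NOT BISIMILAR

Analysis:
Compute ~ classes (split until stable):
  round 0: {{0,1,2,3,4,5,6}}
  round 1: {{0,2},{1},{3,4},{5},{6}}
  round 2: {{0},{1},{2},{3,4},{5},{6}}
stable after 3 split(s): 6 block(s)
2∈{2}, 3∈{3,4}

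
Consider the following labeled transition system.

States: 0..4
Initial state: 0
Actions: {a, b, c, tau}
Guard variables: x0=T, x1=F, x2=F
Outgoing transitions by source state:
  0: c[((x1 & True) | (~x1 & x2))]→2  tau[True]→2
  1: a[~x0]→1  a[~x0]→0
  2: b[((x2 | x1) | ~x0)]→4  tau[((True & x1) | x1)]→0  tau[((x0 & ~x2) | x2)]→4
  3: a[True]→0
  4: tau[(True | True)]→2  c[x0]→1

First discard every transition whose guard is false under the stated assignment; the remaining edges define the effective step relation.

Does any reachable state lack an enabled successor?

R = {0,1,2,4}
  0: tau→2  [deg 1]
  1: ∅  [deadlock]
  2: tau→4  [deg 1]
  4: c→1  tau→2  [deg 2]
witness 1: tau·tau·c

Answer: DEADLOCK at state 1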